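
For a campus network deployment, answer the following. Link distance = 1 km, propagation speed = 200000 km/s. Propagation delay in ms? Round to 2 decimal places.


Given: distance = 1 km, speed = 200000 km/s
Delay = distance / speed = 1 / 200000 seconds
Delay in ms = 1 * 1000 / 200000
Delay = 0.0050 ms
Rounded to 2 dp = 0.01 ms

0.01


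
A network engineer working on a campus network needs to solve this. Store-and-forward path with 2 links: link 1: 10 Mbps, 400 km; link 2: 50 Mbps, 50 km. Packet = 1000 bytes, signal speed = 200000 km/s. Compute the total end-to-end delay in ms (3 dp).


Packet = 1000 bytes = 8000 bits. Store-and-forward: sum (t_trans + t_prop) per link.
Link 1: t_trans = 8000/(10*10^6) s = 0.8000 ms; t_prop = 400/200000 s = 2.0000 ms; subtotal = 2.8000 ms
Link 2: t_trans = 8000/(50*10^6) s = 0.1600 ms; t_prop = 50/200000 s = 0.2500 ms; subtotal = 0.4100 ms
End-to-end = 2.8000 + 0.4100 = 3.2100 ms -> 3.210 ms (3 dp)

3.210


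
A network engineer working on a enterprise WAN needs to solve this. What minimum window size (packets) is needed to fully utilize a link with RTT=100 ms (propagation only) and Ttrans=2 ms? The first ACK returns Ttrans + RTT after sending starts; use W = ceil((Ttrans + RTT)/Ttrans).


Given: Ttrans = 2 ms, RTT = 100 ms (= 2 * Tprop, Tprop = 50 ms)
Time until first ACK returns = Ttrans + RTT = 2 + 100 = 102 ms
Need W * Ttrans >= Ttrans + RTT  ->  W >= (Ttrans + RTT) / Ttrans
(Ttrans + RTT) / Ttrans = 102 / 2 = 51
W_min = ceil(51) = 51

51


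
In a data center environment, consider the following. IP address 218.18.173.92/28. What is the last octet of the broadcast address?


Given: IP = 218.18.173.92, prefix = /28
Host bits = 32 - 28 = 4
Network last octet = 92 AND mask = 80
Host part size = 2^4 - 1 = 15
Broadcast last octet = 80 OR 15 = 95

95


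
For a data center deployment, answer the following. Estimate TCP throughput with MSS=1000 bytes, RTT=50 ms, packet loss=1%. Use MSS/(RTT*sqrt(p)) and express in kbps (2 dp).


Given: MSS = 1000 bytes, RTT = 50 ms, loss = 1%
RTT in seconds = 50 / 1000 = 0.05
Loss rate = 1% = 0.01
sqrt(loss) = sqrt(0.01) = 0.1
Throughput (bytes/s) = 1000 / (0.05 * 0.1) = 200000.0000
Throughput (kbps) = 200000.0000 * 8 / 1000 = 1600.000000 -> 1600.00 kbps (2 dp)

1600.00


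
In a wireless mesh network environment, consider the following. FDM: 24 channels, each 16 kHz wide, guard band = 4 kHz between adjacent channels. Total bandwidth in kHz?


Given: 24 channels, 16 kHz each, guard = 4 kHz
Channel bandwidth = 24 * 16 = 384 kHz
Guard bands = 23 gaps * 4 kHz = 92 kHz
Total = 384 + 92 = 476 kHz

476


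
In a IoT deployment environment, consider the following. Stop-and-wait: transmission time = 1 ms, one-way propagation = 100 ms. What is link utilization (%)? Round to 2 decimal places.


Given: Ttrans = 1 ms, Tprop = 100 ms
RTT = 2 * Tprop = 2 * 100 = 200 ms
U = Ttrans / (Ttrans + RTT)
U = 1 / (1 + 200)
U = 1 / 201 = 0.004975
U% = 0.50%

0.50


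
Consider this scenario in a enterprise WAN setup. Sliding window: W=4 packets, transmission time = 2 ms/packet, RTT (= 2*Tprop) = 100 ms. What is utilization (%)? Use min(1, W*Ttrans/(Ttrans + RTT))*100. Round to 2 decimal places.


Given: W = 4, Ttrans = 2 ms, RTT = 100 ms (= 2 * Tprop, Tprop = 50 ms)
Cycle time = Ttrans + RTT = 2 + 100 = 102 ms (first packet sent until its ACK returns)
W * Ttrans = 4 * 2 = 8 ms of sending per cycle
W * Ttrans / (Ttrans + RTT) = 8 / 102 = 0.078431
U = min(1, 0.078431) = 0.078431
U% = 7.84%

7.84


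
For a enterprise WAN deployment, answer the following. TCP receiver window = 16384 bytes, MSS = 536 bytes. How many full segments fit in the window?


Given: RWND = 16384 bytes, MSS = 536 bytes
Full segments = floor(RWND / MSS)
Full segments = floor(16384 / 536)
Full segments = floor(30.5672) = 30

30


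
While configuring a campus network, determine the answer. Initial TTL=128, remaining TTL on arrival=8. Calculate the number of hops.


Given: initial TTL = 128, received TTL = 8
Hops = initial TTL - received TTL
Hops = 128 - 8 = 120

120


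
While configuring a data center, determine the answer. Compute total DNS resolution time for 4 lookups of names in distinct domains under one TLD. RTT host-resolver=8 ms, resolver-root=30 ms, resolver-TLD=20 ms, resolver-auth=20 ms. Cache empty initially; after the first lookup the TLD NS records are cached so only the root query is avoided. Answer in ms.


Lookup 1 (cold cache): local + root + TLD + auth = 8 + 30 + 20 + 20 = 78 ms
Lookups 2..4 (TLD NS cached -> skip root; new domain -> still ask TLD and auth): local + TLD + auth = 8 + 20 + 20 = 48 ms each
Remaining 3 lookups: 3 * 48 = 144 ms
Total = 78 + 144 = 222 ms

222


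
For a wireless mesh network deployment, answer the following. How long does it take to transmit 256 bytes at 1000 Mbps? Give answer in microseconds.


Given: packet = 256 bytes, bandwidth = 1000 Mbps
Packet in bits = 256 * 8 = 2048 bits
Bandwidth = 1000 * 10^6 = 1000000000 bps
Time = 2048 / 1000000000 seconds
Time in us = 2048 * 10^6 / 1000000000 = 2.048

2.048


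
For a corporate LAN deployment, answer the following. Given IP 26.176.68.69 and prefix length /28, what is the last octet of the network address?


Given: IP = 26.176.68.69, prefix = /28
Subnet mask = 255.255.255.240
Last octet of IP: 69
Last octet of mask: 240
Network last octet = 69 AND 240 = 64

64


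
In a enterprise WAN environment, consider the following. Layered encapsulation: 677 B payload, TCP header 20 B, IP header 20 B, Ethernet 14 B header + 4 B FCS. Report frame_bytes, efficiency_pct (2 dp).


TCP segment = 677 + 20 = 697 B
IP packet = 697 + 20 = 717 B
Ethernet frame = 717 + 14 + 4 = 735 B
Efficiency = app / frame = 677 / 735 = 0.921088 = 92.1088% -> 92.11% (2 dp)

735, 92.11


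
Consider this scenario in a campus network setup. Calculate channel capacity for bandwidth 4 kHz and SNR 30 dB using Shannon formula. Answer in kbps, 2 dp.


Given: B = 4 kHz, SNR = 30 dB
SNR linear = 10^(30/10) = 1000
1 + SNR = 1001
log2(1001) = 9.9672262588
C = 4 * 1000 * 9.9672262588 = 39868.9050 bps
C = 39.868905 kbps -> 39.87 kbps (2 dp)

39.87


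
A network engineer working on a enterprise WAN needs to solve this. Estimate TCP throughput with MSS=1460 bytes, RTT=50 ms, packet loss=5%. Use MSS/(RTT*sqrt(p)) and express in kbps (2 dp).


Given: MSS = 1460 bytes, RTT = 50 ms, loss = 5%
RTT in seconds = 50 / 1000 = 0.05
Loss rate = 5% = 0.05
sqrt(loss) = sqrt(0.05) = 0.223606797750
Throughput (bytes/s) = 1460 / (0.05 * 0.223606797750) = 130586.3699
Throughput (kbps) = 130586.3699 * 8 / 1000 = 1044.690959 -> 1044.69 kbps (2 dp)

1044.69


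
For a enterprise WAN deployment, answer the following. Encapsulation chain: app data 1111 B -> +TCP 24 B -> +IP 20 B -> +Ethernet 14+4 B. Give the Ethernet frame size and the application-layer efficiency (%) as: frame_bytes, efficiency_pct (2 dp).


TCP segment = 1111 + 24 = 1135 B
IP packet = 1135 + 20 = 1155 B
Ethernet frame = 1155 + 14 + 4 = 1173 B
Efficiency = app / frame = 1111 / 1173 = 0.947144 = 94.7144% -> 94.71% (2 dp)

1173, 94.71


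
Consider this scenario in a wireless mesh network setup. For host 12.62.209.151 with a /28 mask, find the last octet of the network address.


Given: IP = 12.62.209.151, prefix = /28
Subnet mask = 255.255.255.240
Last octet of IP: 151
Last octet of mask: 240
Network last octet = 151 AND 240 = 144

144


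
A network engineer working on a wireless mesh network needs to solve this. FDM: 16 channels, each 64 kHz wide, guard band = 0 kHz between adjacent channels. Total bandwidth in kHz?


Given: 16 channels, 64 kHz each, guard = 0 kHz
Channel bandwidth = 16 * 64 = 1024 kHz
Guard bands = 15 gaps * 0 kHz = 0 kHz
Total = 1024 + 0 = 1024 kHz

1024


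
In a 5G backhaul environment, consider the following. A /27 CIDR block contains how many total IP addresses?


Given: CIDR prefix /27
Host bits = 32 - 27 = 5
Total addresses = 2^5 = 32

32


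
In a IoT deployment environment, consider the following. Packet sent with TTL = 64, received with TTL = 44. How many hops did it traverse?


Given: initial TTL = 64, received TTL = 44
Hops = initial TTL - received TTL
Hops = 64 - 44 = 20

20


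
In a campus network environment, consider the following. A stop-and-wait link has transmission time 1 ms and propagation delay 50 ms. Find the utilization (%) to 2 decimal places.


Given: Ttrans = 1 ms, Tprop = 50 ms
RTT = 2 * Tprop = 2 * 50 = 100 ms
U = Ttrans / (Ttrans + RTT)
U = 1 / (1 + 100)
U = 1 / 101 = 0.009901
U% = 0.99%

0.99


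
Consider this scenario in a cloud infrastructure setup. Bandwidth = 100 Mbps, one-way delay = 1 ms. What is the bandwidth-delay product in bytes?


Given: bandwidth = 100 Mbps, delay = 1 ms
BDP in bits = 100 * 10^6 * 1 / 1000
BDP in bits = 100000
BDP in bytes = 100000 / 8 = 12500

12500


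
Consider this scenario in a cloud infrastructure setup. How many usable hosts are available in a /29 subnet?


Given: subnet mask /29
Host bits = 32 - 29 = 3
Total addresses = 2^3 = 8
Usable hosts = 8 - 2 (network + broadcast) = 6

6


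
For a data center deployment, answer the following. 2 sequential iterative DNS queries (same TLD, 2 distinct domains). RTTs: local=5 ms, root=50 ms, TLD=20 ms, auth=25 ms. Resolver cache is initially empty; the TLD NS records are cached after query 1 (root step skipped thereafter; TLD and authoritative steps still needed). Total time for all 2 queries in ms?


Lookup 1 (cold cache): local + root + TLD + auth = 5 + 50 + 20 + 25 = 100 ms
Lookups 2..2 (TLD NS cached -> skip root; new domain -> still ask TLD and auth): local + TLD + auth = 5 + 20 + 25 = 50 ms each
Remaining 1 lookups: 1 * 50 = 50 ms
Total = 100 + 50 = 150 ms

150


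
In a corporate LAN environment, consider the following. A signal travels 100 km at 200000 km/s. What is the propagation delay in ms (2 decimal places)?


Given: distance = 100 km, speed = 200000 km/s
Delay = distance / speed = 100 / 200000 seconds
Delay in ms = 100 * 1000 / 200000
Delay = 0.5000 ms
Rounded to 2 dp = 0.50 ms

0.50


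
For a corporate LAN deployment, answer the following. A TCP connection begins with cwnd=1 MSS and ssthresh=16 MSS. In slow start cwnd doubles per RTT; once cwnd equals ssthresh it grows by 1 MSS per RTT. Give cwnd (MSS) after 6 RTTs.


RTT 0: cwnd = 1 MSS (initial)
RTT 1: cwnd = 2 MSS (slow start, doubled)
RTT 2: cwnd = 4 MSS (slow start, doubled)
RTT 3: cwnd = 8 MSS (slow start, doubled)
RTT 4: cwnd = 16 MSS (slow start, doubled)
RTT 5: cwnd = 17 MSS (congestion avoidance, +1)
RTT 6: cwnd = 18 MSS (congestion avoidance, +1)

18


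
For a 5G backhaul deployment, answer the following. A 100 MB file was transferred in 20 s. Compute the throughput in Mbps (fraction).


Given: file = 100 MB, time = 20 s
File in Mb = 100 * 8 = 800 Mb
Throughput = 800 / 20 Mbps
Throughput = 40 Mbps

40


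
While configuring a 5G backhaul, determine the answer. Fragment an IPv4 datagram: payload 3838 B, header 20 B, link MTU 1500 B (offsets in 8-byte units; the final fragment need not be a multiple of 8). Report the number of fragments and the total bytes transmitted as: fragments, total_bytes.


Max data per non-final fragment = floor((MTU - header)/8)*8 = floor((1500 - 20)/8)*8 = floor(1480/8)*8 = 1480 B
Final fragment needs no 8-byte alignment: it can carry up to MTU - header = 1480 B
Non-final fragments needed = ceil((payload - 1480) / 1480) = ceil(2358/1480) = ceil(1.5932) = 2
Number of fragments = 2 + 1 = 3
Fragment sizes (data): 2 * 1480 B + 878 B (last, 878 <= 1480 OK)
Total bytes sent = payload + n_frags * header = 3838 + 3*20 = 3838 + 60 = 3898 B

3, 3898


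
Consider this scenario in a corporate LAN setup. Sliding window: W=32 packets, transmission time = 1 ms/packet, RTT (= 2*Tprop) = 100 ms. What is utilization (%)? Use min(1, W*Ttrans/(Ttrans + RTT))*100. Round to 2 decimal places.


Given: W = 32, Ttrans = 1 ms, RTT = 100 ms (= 2 * Tprop, Tprop = 50 ms)
Cycle time = Ttrans + RTT = 1 + 100 = 101 ms (first packet sent until its ACK returns)
W * Ttrans = 32 * 1 = 32 ms of sending per cycle
W * Ttrans / (Ttrans + RTT) = 32 / 101 = 0.316832
U = min(1, 0.316832) = 0.316832
U% = 31.68%

31.68


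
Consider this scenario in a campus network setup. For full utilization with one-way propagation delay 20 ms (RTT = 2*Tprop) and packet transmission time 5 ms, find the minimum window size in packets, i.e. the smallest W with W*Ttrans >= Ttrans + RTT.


Given: Ttrans = 5 ms, RTT = 40 ms (= 2 * Tprop, Tprop = 20 ms)
Time until first ACK returns = Ttrans + RTT = 5 + 40 = 45 ms
Need W * Ttrans >= Ttrans + RTT  ->  W >= (Ttrans + RTT) / Ttrans
(Ttrans + RTT) / Ttrans = 45 / 5 = 9
W_min = ceil(9) = 9

9


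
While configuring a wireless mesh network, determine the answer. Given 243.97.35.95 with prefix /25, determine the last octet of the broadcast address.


Given: IP = 243.97.35.95, prefix = /25
Host bits = 32 - 25 = 7
Network last octet = 95 AND mask = 0
Host part size = 2^7 - 1 = 127
Broadcast last octet = 0 OR 127 = 127

127


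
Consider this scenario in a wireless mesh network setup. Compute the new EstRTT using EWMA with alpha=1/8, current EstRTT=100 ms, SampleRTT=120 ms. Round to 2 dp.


Given: EstRTT = 100 ms, SampleRTT = 120 ms, alpha = 1/8
New EstRTT = (1 - alpha) * EstRTT + alpha * SampleRTT
(7/8) * 100 = 87.5
(1/8) * 120 = 15
New EstRTT = 87.5 + 15 = 102.5 ms -> 102.50 ms (2 dp)

102.50


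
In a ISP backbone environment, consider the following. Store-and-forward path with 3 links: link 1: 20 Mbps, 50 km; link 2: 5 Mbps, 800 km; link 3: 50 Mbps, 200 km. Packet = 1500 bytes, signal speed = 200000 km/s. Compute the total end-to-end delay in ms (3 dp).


Packet = 1500 bytes = 12000 bits. Store-and-forward: sum (t_trans + t_prop) per link.
Link 1: t_trans = 12000/(20*10^6) s = 0.6000 ms; t_prop = 50/200000 s = 0.2500 ms; subtotal = 0.8500 ms
Link 2: t_trans = 12000/(5*10^6) s = 2.4000 ms; t_prop = 800/200000 s = 4.0000 ms; subtotal = 6.4000 ms
Link 3: t_trans = 12000/(50*10^6) s = 0.2400 ms; t_prop = 200/200000 s = 1.0000 ms; subtotal = 1.2400 ms
End-to-end = 0.8500 + 6.4000 + 1.2400 = 8.4900 ms -> 8.490 ms (3 dp)

8.490


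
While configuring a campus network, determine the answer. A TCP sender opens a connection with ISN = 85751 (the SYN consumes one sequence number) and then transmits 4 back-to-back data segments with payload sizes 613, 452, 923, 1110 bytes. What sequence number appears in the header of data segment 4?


The SYN occupies sequence number ISN = 85751, so the first data byte is ISN + 1 = 85752.
SEQ of data segment i = (ISN + 1) + sum of payload sizes of segments 1..i-1.
Segment 1: SEQ = 85752, payload = 613 bytes
Segment 2: SEQ = 86365, payload = 452 bytes
Segment 3: SEQ = 86817, payload = 923 bytes
Segment 4: SEQ = 87740, payload = 1110 bytes
SEQ of segment 4 = 85752 + 613 + 452 + 923 = 87740

87740


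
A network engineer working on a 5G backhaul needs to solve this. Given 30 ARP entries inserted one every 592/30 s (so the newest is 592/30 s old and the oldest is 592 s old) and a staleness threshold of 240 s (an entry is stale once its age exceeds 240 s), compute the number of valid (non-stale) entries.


Ages are k * 592/30 s for k = 1..30 (spacing = 19.7333 s).
Entry k is valid iff k * 592/30 <= 240 iff k <= 30 * 240 / 592 = 12.1622
n_valid = floor(12.1622) = 12
(n_stale = 30 - 12 = 18)

12


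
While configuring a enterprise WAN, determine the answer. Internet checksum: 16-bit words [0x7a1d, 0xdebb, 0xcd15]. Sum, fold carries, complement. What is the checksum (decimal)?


Given words: [0x7a1d, 0xdebb, 0xcd15]
Step 1: Sum all words
Raw sum = 31261 + 57019 + 52501 = 140781
Step 2: Fold carry: (9709 + 2) = 9711
One's complement = ~9711 & 0xFFFF = 55824

55824


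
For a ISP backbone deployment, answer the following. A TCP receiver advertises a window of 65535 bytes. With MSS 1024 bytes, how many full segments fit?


Given: RWND = 65535 bytes, MSS = 1024 bytes
Full segments = floor(RWND / MSS)
Full segments = floor(65535 / 1024)
Full segments = floor(63.999) = 63

63


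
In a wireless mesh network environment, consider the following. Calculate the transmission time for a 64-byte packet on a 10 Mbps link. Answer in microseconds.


Given: packet = 64 bytes, bandwidth = 10 Mbps
Packet in bits = 64 * 8 = 512 bits
Bandwidth = 10 * 10^6 = 10000000 bps
Time = 512 / 10000000 seconds
Time in us = 512 * 10^6 / 10000000 = 51.2

51.2


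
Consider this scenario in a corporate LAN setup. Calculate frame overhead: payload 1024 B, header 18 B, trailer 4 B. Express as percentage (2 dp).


Given: payload = 1024 B, header = 18 B, trailer = 4 B
Overhead bytes = header + trailer = 18 + 4 = 22
Total frame = payload + overhead = 1024 + 22 = 1046
Overhead % = 22 / 1046 * 100 = 2.1033% -> 2.10% (2 dp)

2.10


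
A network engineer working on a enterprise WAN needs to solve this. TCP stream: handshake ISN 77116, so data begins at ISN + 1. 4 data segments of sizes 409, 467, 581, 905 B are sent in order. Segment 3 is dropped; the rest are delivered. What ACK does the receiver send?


SYN uses sequence number 77116; first data byte = ISN + 1 = 77117.
Segment 1: SEQ = 77117, len = 409 B, covers [77117, 77525]
Segment 2: SEQ = 77526, len = 467 B, covers [77526, 77992]
Segment 3: SEQ = 77993, len = 581 B, covers [77993, 78573] [LOST]
Segment 4: SEQ = 78574, len = 905 B, covers [78574, 79478]
In-order data received: bytes [77117, 77992] (segments 1..2).
Segment 3 missing -> gap begins at byte 77993; later segments buffered out of order.
Cumulative ACK = next expected in-order byte = 77117 + 409 + 467 = 77993

77993


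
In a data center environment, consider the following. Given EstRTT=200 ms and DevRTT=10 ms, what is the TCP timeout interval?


Given: EstRTT = 200 ms, DevRTT = 10 ms
Timeout = EstRTT + 4 * DevRTT
4 * DevRTT = 4 * 10 = 40
Timeout = 200 + 40 = 240 ms

240


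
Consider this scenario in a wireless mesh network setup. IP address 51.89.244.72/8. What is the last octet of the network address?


Given: IP = 51.89.244.72, prefix = /8
Subnet mask = 255.0.0.0
Last octet of IP: 72
Last octet of mask: 0
Network last octet = 72 AND 0 = 0

0


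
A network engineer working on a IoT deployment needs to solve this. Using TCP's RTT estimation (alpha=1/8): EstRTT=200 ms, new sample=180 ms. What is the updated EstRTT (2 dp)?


Given: EstRTT = 200 ms, SampleRTT = 180 ms, alpha = 1/8
New EstRTT = (1 - alpha) * EstRTT + alpha * SampleRTT
(7/8) * 200 = 175
(1/8) * 180 = 22.5
New EstRTT = 175 + 22.5 = 197.5 ms -> 197.50 ms (2 dp)

197.50


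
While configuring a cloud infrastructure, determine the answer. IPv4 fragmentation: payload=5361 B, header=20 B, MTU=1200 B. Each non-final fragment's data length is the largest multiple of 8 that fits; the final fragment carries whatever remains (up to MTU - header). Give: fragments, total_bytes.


Max data per non-final fragment = floor((MTU - header)/8)*8 = floor((1200 - 20)/8)*8 = floor(1180/8)*8 = 1176 B
Final fragment needs no 8-byte alignment: it can carry up to MTU - header = 1180 B
Non-final fragments needed = ceil((payload - 1180) / 1176) = ceil(4181/1176) = ceil(3.5553) = 4
Number of fragments = 4 + 1 = 5
Fragment sizes (data): 4 * 1176 B + 657 B (last, 657 <= 1180 OK)
Total bytes sent = payload + n_frags * header = 5361 + 5*20 = 5361 + 100 = 5461 B

5, 5461


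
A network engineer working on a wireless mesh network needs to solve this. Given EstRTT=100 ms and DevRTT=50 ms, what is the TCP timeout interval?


Given: EstRTT = 100 ms, DevRTT = 50 ms
Timeout = EstRTT + 4 * DevRTT
4 * DevRTT = 4 * 50 = 200
Timeout = 100 + 200 = 300 ms

300


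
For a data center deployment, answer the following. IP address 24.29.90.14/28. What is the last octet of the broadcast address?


Given: IP = 24.29.90.14, prefix = /28
Host bits = 32 - 28 = 4
Network last octet = 14 AND mask = 0
Host part size = 2^4 - 1 = 15
Broadcast last octet = 0 OR 15 = 15

15


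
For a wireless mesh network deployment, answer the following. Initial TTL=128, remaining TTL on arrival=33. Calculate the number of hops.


Given: initial TTL = 128, received TTL = 33
Hops = initial TTL - received TTL
Hops = 128 - 33 = 95

95


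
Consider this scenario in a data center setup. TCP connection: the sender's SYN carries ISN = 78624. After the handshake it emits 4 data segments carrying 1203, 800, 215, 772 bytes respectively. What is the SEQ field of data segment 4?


The SYN occupies sequence number ISN = 78624, so the first data byte is ISN + 1 = 78625.
SEQ of data segment i = (ISN + 1) + sum of payload sizes of segments 1..i-1.
Segment 1: SEQ = 78625, payload = 1203 bytes
Segment 2: SEQ = 79828, payload = 800 bytes
Segment 3: SEQ = 80628, payload = 215 bytes
Segment 4: SEQ = 80843, payload = 772 bytes
SEQ of segment 4 = 78625 + 1203 + 800 + 215 = 80843

80843


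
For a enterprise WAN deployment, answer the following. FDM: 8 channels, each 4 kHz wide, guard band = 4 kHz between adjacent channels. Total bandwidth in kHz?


Given: 8 channels, 4 kHz each, guard = 4 kHz
Channel bandwidth = 8 * 4 = 32 kHz
Guard bands = 7 gaps * 4 kHz = 28 kHz
Total = 32 + 28 = 60 kHz

60


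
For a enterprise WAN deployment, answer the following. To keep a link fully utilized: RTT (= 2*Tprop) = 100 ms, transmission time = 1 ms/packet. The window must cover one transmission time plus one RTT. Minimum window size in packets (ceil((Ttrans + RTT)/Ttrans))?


Given: Ttrans = 1 ms, RTT = 100 ms (= 2 * Tprop, Tprop = 50 ms)
Time until first ACK returns = Ttrans + RTT = 1 + 100 = 101 ms
Need W * Ttrans >= Ttrans + RTT  ->  W >= (Ttrans + RTT) / Ttrans
(Ttrans + RTT) / Ttrans = 101 / 1 = 101
W_min = ceil(101) = 101

101


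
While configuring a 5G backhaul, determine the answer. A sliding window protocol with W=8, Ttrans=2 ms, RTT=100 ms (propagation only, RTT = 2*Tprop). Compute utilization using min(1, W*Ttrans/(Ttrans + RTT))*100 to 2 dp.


Given: W = 8, Ttrans = 2 ms, RTT = 100 ms (= 2 * Tprop, Tprop = 50 ms)
Cycle time = Ttrans + RTT = 2 + 100 = 102 ms (first packet sent until its ACK returns)
W * Ttrans = 8 * 2 = 16 ms of sending per cycle
W * Ttrans / (Ttrans + RTT) = 16 / 102 = 0.156863
U = min(1, 0.156863) = 0.156863
U% = 15.69%

15.69


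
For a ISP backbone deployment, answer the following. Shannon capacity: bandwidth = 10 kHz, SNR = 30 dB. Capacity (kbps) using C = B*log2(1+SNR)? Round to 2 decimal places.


Given: B = 10 kHz, SNR = 30 dB
SNR linear = 10^(30/10) = 1000
1 + SNR = 1001
log2(1001) = 9.9672262588
C = 10 * 1000 * 9.9672262588 = 99672.2626 bps
C = 99.672263 kbps -> 99.67 kbps (2 dp)

99.67


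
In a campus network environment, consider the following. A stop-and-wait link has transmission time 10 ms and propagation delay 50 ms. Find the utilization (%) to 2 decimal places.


Given: Ttrans = 10 ms, Tprop = 50 ms
RTT = 2 * Tprop = 2 * 50 = 100 ms
U = Ttrans / (Ttrans + RTT)
U = 10 / (10 + 100)
U = 10 / 110 = 0.090909
U% = 9.09%

9.09


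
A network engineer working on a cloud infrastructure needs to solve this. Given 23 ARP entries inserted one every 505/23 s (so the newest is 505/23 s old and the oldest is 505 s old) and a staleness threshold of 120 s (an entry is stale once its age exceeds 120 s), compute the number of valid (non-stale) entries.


Ages are k * 505/23 s for k = 1..23 (spacing = 21.9565 s).
Entry k is valid iff k * 505/23 <= 120 iff k <= 23 * 120 / 505 = 5.4653
n_valid = floor(5.4653) = 5
(n_stale = 23 - 5 = 18)

5


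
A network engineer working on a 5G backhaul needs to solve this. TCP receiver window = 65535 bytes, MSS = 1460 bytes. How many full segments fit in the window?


Given: RWND = 65535 bytes, MSS = 1460 bytes
Full segments = floor(RWND / MSS)
Full segments = floor(65535 / 1460)
Full segments = floor(44.887) = 44

44


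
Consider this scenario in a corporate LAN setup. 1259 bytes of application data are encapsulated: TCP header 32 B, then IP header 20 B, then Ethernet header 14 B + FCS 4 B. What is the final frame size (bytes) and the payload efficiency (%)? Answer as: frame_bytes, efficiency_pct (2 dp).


TCP segment = 1259 + 32 = 1291 B
IP packet = 1291 + 20 = 1311 B
Ethernet frame = 1311 + 14 + 4 = 1329 B
Efficiency = app / frame = 1259 / 1329 = 0.947329 = 94.7329% -> 94.73% (2 dp)

1329, 94.73


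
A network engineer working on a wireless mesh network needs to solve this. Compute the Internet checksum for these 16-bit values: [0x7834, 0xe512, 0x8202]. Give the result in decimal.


Given words: [0x7834, 0xe512, 0x8202]
Step 1: Sum all words
Raw sum = 30772 + 58642 + 33282 = 122696
Step 2: Fold carry: (57160 + 1) = 57161
One's complement = ~57161 & 0xFFFF = 8374

8374


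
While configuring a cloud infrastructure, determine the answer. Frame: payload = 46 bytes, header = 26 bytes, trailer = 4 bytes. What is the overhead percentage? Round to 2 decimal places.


Given: payload = 46 B, header = 26 B, trailer = 4 B
Overhead bytes = header + trailer = 26 + 4 = 30
Total frame = payload + overhead = 46 + 30 = 76
Overhead % = 30 / 76 * 100 = 39.4737% -> 39.47% (2 dp)

39.47


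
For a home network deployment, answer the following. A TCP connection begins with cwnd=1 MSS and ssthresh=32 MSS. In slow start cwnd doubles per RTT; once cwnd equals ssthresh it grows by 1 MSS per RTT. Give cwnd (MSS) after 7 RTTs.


RTT 0: cwnd = 1 MSS (initial)
RTT 1: cwnd = 2 MSS (slow start, doubled)
RTT 2: cwnd = 4 MSS (slow start, doubled)
RTT 3: cwnd = 8 MSS (slow start, doubled)
RTT 4: cwnd = 16 MSS (slow start, doubled)
RTT 5: cwnd = 32 MSS (slow start, doubled)
RTT 6: cwnd = 33 MSS (congestion avoidance, +1)
RTT 7: cwnd = 34 MSS (congestion avoidance, +1)

34


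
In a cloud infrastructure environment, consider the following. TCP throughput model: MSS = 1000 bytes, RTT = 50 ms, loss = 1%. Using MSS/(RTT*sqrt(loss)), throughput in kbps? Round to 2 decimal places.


Given: MSS = 1000 bytes, RTT = 50 ms, loss = 1%
RTT in seconds = 50 / 1000 = 0.05
Loss rate = 1% = 0.01
sqrt(loss) = sqrt(0.01) = 0.1
Throughput (bytes/s) = 1000 / (0.05 * 0.1) = 200000.0000
Throughput (kbps) = 200000.0000 * 8 / 1000 = 1600.000000 -> 1600.00 kbps (2 dp)

1600.00


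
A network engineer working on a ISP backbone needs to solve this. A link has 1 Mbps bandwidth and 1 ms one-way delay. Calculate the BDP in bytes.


Given: bandwidth = 1 Mbps, delay = 1 ms
BDP in bits = 1 * 10^6 * 1 / 1000
BDP in bits = 1000
BDP in bytes = 1000 / 8 = 125

125


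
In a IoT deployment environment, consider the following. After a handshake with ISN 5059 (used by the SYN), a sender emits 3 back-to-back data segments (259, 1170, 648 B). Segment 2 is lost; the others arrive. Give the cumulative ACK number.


SYN uses sequence number 5059; first data byte = ISN + 1 = 5060.
Segment 1: SEQ = 5060, len = 259 B, covers [5060, 5318]
Segment 2: SEQ = 5319, len = 1170 B, covers [5319, 6488] [LOST]
Segment 3: SEQ = 6489, len = 648 B, covers [6489, 7136]
In-order data received: bytes [5060, 5318] (segments 1..1).
Segment 2 missing -> gap begins at byte 5319; later segments buffered out of order.
Cumulative ACK = next expected in-order byte = 5060 + 259 = 5319

5319


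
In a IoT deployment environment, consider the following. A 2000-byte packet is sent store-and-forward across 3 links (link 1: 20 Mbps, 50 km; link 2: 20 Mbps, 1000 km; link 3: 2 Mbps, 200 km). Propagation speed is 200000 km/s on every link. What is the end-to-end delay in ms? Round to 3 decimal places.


Packet = 2000 bytes = 16000 bits. Store-and-forward: sum (t_trans + t_prop) per link.
Link 1: t_trans = 16000/(20*10^6) s = 0.8000 ms; t_prop = 50/200000 s = 0.2500 ms; subtotal = 1.0500 ms
Link 2: t_trans = 16000/(20*10^6) s = 0.8000 ms; t_prop = 1000/200000 s = 5.0000 ms; subtotal = 5.8000 ms
Link 3: t_trans = 16000/(2*10^6) s = 8.0000 ms; t_prop = 200/200000 s = 1.0000 ms; subtotal = 9.0000 ms
End-to-end = 1.0500 + 5.8000 + 9.0000 = 15.8500 ms -> 15.850 ms (3 dp)

15.850


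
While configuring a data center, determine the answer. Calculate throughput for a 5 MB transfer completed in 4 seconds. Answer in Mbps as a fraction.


Given: file = 5 MB, time = 4 s
File in Mb = 5 * 8 = 40 Mb
Throughput = 40 / 4 Mbps
Throughput = 10 Mbps

10


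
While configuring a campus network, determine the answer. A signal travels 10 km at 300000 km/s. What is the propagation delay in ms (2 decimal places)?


Given: distance = 10 km, speed = 300000 km/s
Delay = distance / speed = 10 / 300000 seconds
Delay in ms = 10 * 1000 / 300000
Delay = 0.0333 ms
Rounded to 2 dp = 0.03 ms

0.03


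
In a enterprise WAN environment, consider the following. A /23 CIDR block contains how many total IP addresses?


Given: CIDR prefix /23
Host bits = 32 - 23 = 9
Total addresses = 2^9 = 512

512


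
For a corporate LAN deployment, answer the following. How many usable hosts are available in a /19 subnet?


Given: subnet mask /19
Host bits = 32 - 19 = 13
Total addresses = 2^13 = 8192
Usable hosts = 8192 - 2 (network + broadcast) = 8190

8190


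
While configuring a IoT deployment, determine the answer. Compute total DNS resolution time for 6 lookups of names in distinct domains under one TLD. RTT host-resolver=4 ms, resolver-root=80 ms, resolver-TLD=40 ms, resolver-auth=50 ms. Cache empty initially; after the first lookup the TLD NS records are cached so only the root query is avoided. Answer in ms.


Lookup 1 (cold cache): local + root + TLD + auth = 4 + 80 + 40 + 50 = 174 ms
Lookups 2..6 (TLD NS cached -> skip root; new domain -> still ask TLD and auth): local + TLD + auth = 4 + 40 + 50 = 94 ms each
Remaining 5 lookups: 5 * 94 = 470 ms
Total = 174 + 470 = 644 ms

644


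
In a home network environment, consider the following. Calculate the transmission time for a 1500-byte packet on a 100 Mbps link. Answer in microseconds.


Given: packet = 1500 bytes, bandwidth = 100 Mbps
Packet in bits = 1500 * 8 = 12000 bits
Bandwidth = 100 * 10^6 = 100000000 bps
Time = 12000 / 100000000 seconds
Time in us = 12000 * 10^6 / 100000000 = 120

120


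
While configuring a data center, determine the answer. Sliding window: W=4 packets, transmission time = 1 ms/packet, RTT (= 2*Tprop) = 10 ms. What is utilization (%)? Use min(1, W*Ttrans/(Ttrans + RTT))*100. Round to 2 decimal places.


Given: W = 4, Ttrans = 1 ms, RTT = 10 ms (= 2 * Tprop, Tprop = 5 ms)
Cycle time = Ttrans + RTT = 1 + 10 = 11 ms (first packet sent until its ACK returns)
W * Ttrans = 4 * 1 = 4 ms of sending per cycle
W * Ttrans / (Ttrans + RTT) = 4 / 11 = 0.363636
U = min(1, 0.363636) = 0.363636
U% = 36.36%

36.36


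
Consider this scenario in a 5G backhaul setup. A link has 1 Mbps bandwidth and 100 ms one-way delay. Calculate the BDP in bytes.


Given: bandwidth = 1 Mbps, delay = 100 ms
BDP in bits = 1 * 10^6 * 100 / 1000
BDP in bits = 100000
BDP in bytes = 100000 / 8 = 12500

12500


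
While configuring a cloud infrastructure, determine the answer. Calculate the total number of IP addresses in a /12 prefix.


Given: CIDR prefix /12
Host bits = 32 - 12 = 20
Total addresses = 2^20 = 1048576

1048576


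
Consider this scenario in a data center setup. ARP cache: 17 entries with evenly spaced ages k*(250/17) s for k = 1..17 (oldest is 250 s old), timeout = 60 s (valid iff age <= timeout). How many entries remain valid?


Ages are k * 250/17 s for k = 1..17 (spacing = 14.7059 s).
Entry k is valid iff k * 250/17 <= 60 iff k <= 17 * 60 / 250 = 4.0800
n_valid = floor(4.0800) = 4
(n_stale = 17 - 4 = 13)

4


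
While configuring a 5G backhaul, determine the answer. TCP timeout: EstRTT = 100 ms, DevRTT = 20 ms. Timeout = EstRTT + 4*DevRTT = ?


Given: EstRTT = 100 ms, DevRTT = 20 ms
Timeout = EstRTT + 4 * DevRTT
4 * DevRTT = 4 * 20 = 80
Timeout = 100 + 80 = 180 ms

180


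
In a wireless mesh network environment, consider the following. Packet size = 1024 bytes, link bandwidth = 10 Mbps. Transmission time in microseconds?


Given: packet = 1024 bytes, bandwidth = 10 Mbps
Packet in bits = 1024 * 8 = 8192 bits
Bandwidth = 10 * 10^6 = 10000000 bps
Time = 8192 / 10000000 seconds
Time in us = 8192 * 10^6 / 10000000 = 819.2

819.2


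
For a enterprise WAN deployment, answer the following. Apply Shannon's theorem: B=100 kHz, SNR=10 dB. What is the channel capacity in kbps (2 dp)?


Given: B = 100 kHz, SNR = 10 dB
SNR linear = 10^(10/10) = 10
1 + SNR = 11
log2(11) = 3.4594316186
C = 100 * 1000 * 3.4594316186 = 345943.1619 bps
C = 345.943162 kbps -> 345.94 kbps (2 dp)

345.94


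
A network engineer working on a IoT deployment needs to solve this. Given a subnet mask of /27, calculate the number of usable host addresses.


Given: subnet mask /27
Host bits = 32 - 27 = 5
Total addresses = 2^5 = 32
Usable hosts = 32 - 2 (network + broadcast) = 30

30


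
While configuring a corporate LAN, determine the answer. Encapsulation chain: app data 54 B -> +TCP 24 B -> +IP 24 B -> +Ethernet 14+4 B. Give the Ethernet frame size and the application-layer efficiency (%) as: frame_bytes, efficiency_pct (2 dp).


TCP segment = 54 + 24 = 78 B
IP packet = 78 + 24 = 102 B
Ethernet frame = 102 + 14 + 4 = 120 B
Efficiency = app / frame = 54 / 120 = 0.450000 = 45.0000% -> 45.00% (2 dp)

120, 45.00


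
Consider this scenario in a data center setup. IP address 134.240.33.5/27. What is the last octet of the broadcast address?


Given: IP = 134.240.33.5, prefix = /27
Host bits = 32 - 27 = 5
Network last octet = 5 AND mask = 0
Host part size = 2^5 - 1 = 31
Broadcast last octet = 0 OR 31 = 31

31


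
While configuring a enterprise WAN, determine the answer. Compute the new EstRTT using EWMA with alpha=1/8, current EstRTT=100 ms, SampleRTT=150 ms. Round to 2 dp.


Given: EstRTT = 100 ms, SampleRTT = 150 ms, alpha = 1/8
New EstRTT = (1 - alpha) * EstRTT + alpha * SampleRTT
(7/8) * 100 = 87.5
(1/8) * 150 = 18.75
New EstRTT = 87.5 + 18.75 = 106.25 ms -> 106.25 ms (2 dp)

106.25


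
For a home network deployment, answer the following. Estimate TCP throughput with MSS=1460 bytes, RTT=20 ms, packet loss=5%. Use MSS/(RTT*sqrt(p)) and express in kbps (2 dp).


Given: MSS = 1460 bytes, RTT = 20 ms, loss = 5%
RTT in seconds = 20 / 1000 = 0.02
Loss rate = 5% = 0.05
sqrt(loss) = sqrt(0.05) = 0.223606797750
Throughput (bytes/s) = 1460 / (0.02 * 0.223606797750) = 326465.9247
Throughput (kbps) = 326465.9247 * 8 / 1000 = 2611.727398 -> 2611.73 kbps (2 dp)

2611.73


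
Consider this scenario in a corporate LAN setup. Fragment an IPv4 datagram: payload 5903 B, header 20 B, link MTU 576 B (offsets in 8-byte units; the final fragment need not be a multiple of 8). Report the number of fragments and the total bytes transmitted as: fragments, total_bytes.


Max data per non-final fragment = floor((MTU - header)/8)*8 = floor((576 - 20)/8)*8 = floor(556/8)*8 = 552 B
Final fragment needs no 8-byte alignment: it can carry up to MTU - header = 556 B
Non-final fragments needed = ceil((payload - 556) / 552) = ceil(5347/552) = ceil(9.6866) = 10
Number of fragments = 10 + 1 = 11
Fragment sizes (data): 10 * 552 B + 383 B (last, 383 <= 556 OK)
Total bytes sent = payload + n_frags * header = 5903 + 11*20 = 5903 + 220 = 6123 B

11, 6123


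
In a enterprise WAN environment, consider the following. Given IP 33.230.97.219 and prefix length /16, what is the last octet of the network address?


Given: IP = 33.230.97.219, prefix = /16
Subnet mask = 255.255.0.0
Last octet of IP: 219
Last octet of mask: 0
Network last octet = 219 AND 0 = 0

0


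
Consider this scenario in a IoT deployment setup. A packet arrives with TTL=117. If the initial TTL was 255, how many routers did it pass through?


Given: initial TTL = 255, received TTL = 117
Hops = initial TTL - received TTL
Hops = 255 - 117 = 138

138


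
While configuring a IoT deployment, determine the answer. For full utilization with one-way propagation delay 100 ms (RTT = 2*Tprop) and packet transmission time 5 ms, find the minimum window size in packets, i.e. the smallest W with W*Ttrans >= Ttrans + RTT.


Given: Ttrans = 5 ms, RTT = 200 ms (= 2 * Tprop, Tprop = 100 ms)
Time until first ACK returns = Ttrans + RTT = 5 + 200 = 205 ms
Need W * Ttrans >= Ttrans + RTT  ->  W >= (Ttrans + RTT) / Ttrans
(Ttrans + RTT) / Ttrans = 205 / 5 = 41
W_min = ceil(41) = 41

41


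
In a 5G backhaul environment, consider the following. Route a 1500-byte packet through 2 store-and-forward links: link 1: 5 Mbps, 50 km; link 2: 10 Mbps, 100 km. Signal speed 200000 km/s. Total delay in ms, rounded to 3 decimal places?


Packet = 1500 bytes = 12000 bits. Store-and-forward: sum (t_trans + t_prop) per link.
Link 1: t_trans = 12000/(5*10^6) s = 2.4000 ms; t_prop = 50/200000 s = 0.2500 ms; subtotal = 2.6500 ms
Link 2: t_trans = 12000/(10*10^6) s = 1.2000 ms; t_prop = 100/200000 s = 0.5000 ms; subtotal = 1.7000 ms
End-to-end = 2.6500 + 1.7000 = 4.3500 ms -> 4.350 ms (3 dp)

4.350


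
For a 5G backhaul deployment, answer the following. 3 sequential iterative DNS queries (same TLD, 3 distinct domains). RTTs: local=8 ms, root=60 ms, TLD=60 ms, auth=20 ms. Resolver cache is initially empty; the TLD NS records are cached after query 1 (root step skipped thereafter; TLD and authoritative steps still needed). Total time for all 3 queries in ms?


Lookup 1 (cold cache): local + root + TLD + auth = 8 + 60 + 60 + 20 = 148 ms
Lookups 2..3 (TLD NS cached -> skip root; new domain -> still ask TLD and auth): local + TLD + auth = 8 + 60 + 20 = 88 ms each
Remaining 2 lookups: 2 * 88 = 176 ms
Total = 148 + 176 = 324 ms

324


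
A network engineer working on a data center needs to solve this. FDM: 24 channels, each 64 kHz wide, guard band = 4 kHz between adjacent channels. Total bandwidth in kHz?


Given: 24 channels, 64 kHz each, guard = 4 kHz
Channel bandwidth = 24 * 64 = 1536 kHz
Guard bands = 23 gaps * 4 kHz = 92 kHz
Total = 1536 + 92 = 1628 kHz

1628


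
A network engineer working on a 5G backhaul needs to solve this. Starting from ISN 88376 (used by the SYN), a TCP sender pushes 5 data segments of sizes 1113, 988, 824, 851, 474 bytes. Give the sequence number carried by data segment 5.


The SYN occupies sequence number ISN = 88376, so the first data byte is ISN + 1 = 88377.
SEQ of data segment i = (ISN + 1) + sum of payload sizes of segments 1..i-1.
Segment 1: SEQ = 88377, payload = 1113 bytes
Segment 2: SEQ = 89490, payload = 988 bytes
Segment 3: SEQ = 90478, payload = 824 bytes
Segment 4: SEQ = 91302, payload = 851 bytes
Segment 5: SEQ = 92153, payload = 474 bytes
SEQ of segment 5 = 88377 + 1113 + 988 + 824 + 851 = 92153

92153


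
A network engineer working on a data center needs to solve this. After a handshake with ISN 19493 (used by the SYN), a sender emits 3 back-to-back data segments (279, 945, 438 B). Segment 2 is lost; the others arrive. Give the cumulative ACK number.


SYN uses sequence number 19493; first data byte = ISN + 1 = 19494.
Segment 1: SEQ = 19494, len = 279 B, covers [19494, 19772]
Segment 2: SEQ = 19773, len = 945 B, covers [19773, 20717] [LOST]
Segment 3: SEQ = 20718, len = 438 B, covers [20718, 21155]
In-order data received: bytes [19494, 19772] (segments 1..1).
Segment 2 missing -> gap begins at byte 19773; later segments buffered out of order.
Cumulative ACK = next expected in-order byte = 19494 + 279 = 19773

19773


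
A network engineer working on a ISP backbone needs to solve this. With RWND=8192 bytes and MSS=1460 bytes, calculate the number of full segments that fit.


Given: RWND = 8192 bytes, MSS = 1460 bytes
Full segments = floor(RWND / MSS)
Full segments = floor(8192 / 1460)
Full segments = floor(5.611) = 5

5


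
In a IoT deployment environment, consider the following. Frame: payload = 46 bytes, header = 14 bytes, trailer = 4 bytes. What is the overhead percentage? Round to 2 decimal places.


Given: payload = 46 B, header = 14 B, trailer = 4 B
Overhead bytes = header + trailer = 14 + 4 = 18
Total frame = payload + overhead = 46 + 18 = 64
Overhead % = 18 / 64 * 100 = 28.1250% -> 28.13% (2 dp)

28.13
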